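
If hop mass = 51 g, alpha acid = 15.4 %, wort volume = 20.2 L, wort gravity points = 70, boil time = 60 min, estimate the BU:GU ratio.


U = 1.65·0.000125^(GP/1000)·(1−e^(−0.04t))/4.15;  IBU = (α/100)·m·U·1000/V;  BU:GU = IBU/GP
U = 1.65·0.000125^(70/1000)·(1−e^(−0.04·60))/4.15 = 0.1927
IBU = (15.4/100)·51·0.1927·1000/20.2 = 74.9303
BU:GU = 74.9303/70

1.0704


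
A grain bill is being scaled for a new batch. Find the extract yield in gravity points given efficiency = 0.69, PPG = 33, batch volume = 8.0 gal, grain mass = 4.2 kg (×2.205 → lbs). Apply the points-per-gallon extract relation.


points = lbs × PPG × eff / vol
lbs = 4.2 × 2.205 = 9.2610
points = 9.2610 × 33 × 0.69 / 8.0

26.3591 points


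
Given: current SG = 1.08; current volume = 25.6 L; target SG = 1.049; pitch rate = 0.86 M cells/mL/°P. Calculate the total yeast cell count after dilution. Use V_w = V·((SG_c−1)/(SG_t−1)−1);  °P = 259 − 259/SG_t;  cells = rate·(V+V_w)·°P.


V_w = 25.6·((1.08−1)/(1.049−1)−1) = 16.1959
V_final = 25.6 + 16.1959 = 41.7959
°P = 259 − 259/1.049 = 12.0982
cells = 0.86·41.7959·12.0982

434.8632 billion cells


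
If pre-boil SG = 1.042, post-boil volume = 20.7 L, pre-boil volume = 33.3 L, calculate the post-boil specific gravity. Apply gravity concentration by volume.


SG_post = 1 + (SG_pre − 1)·V_pre/V_post
pts_pre = (1.042 − 1)·1000 = 42.0000
pts_post = 42.0000·33.3/20.7 = 67.5652
SG_post = 1 + 67.5652/1000

1.0676


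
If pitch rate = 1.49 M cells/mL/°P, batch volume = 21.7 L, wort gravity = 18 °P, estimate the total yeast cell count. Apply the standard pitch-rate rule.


cells (billions) = rate · V_L · °P
cells = 1.49 · 21.7 · 18

581.9940 billion cells


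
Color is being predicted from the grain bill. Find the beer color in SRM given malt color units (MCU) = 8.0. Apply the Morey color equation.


SRM = 1.4922 · MCU^0.6859
SRM = 1.4922 · 8.0^0.6859

6.2124 SRM


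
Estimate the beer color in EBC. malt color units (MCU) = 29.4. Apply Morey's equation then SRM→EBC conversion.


SRM = 1.4922·MCU^0.6859;  EBC = SRM·1.97
SRM = 1.4922·29.4^0.6859 = 15.1693
EBC = 15.1693·1.97

29.8836 EBC


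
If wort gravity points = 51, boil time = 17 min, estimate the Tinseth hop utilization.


U = 1.65·0.000125^(GP/1000) · (1 − e^(−0.04·t))/4.15
bigness = 1.65·0.000125^(51/1000) = 1.0433
boil_factor = (1 − e^(−0.04·17))/4.15 = 0.1189
U = 1.0433 · 0.1189

0.1240


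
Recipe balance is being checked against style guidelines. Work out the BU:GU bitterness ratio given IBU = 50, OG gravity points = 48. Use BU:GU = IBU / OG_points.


BU:GU = 50 / 48

1.0417


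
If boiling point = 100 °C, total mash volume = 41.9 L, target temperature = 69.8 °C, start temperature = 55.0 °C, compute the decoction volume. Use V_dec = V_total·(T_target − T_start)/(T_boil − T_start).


V_dec = 41.9·(69.8 − 55.0)/(100 − 55.0)

13.7804 L


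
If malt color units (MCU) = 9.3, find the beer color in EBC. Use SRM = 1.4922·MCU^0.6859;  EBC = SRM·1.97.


SRM = 1.4922·9.3^0.6859 = 6.8883
EBC = 6.8883·1.97

13.5699 EBC


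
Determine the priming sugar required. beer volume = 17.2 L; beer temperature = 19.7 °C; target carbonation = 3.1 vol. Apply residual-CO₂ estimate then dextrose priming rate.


residual = 14.695·(0.01821 + 0.09011·e^(−0.04·T));  sugar = (target − residual)·4.0·V
residual = 14.695·(0.01821 + 0.09011·e^(−0.04·19.7)) = 0.8698
sugar = (3.1 − 0.8698)·4.0·17.2

153.4402 g


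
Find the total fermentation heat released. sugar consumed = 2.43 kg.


Q = m_sugar · 590 kJ/kg
Q = 2.43 · 590

1433.7000 kJ


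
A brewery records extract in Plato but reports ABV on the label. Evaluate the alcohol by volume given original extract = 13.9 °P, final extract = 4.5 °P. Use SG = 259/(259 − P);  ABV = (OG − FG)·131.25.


OG = 259/(259 − 13.9) = 1.0567
FG = 259/(259 − 4.5) = 1.0177
ABV = (1.0567 − 1.0177)·131.25

5.1227 % ABV


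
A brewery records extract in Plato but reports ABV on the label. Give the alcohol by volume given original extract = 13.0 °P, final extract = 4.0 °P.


SG = 259/(259 − P);  ABV = (OG − FG)·131.25
OG = 259/(259 − 13.0) = 1.0528
FG = 259/(259 − 4.0) = 1.0157
ABV = (1.0528 − 1.0157)·131.25

4.8772 % ABV


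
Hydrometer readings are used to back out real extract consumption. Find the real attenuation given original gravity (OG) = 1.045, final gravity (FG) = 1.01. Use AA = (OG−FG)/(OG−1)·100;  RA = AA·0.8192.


AA = (1.045 − 1.01)/(1.045 − 1)·100 = 77.7778
RA = 77.7778·0.8192

63.7156 %


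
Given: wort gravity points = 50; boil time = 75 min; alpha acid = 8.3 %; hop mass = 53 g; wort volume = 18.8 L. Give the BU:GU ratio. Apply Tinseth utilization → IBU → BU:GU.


U = 1.65·0.000125^(GP/1000)·(1−e^(−0.04t))/4.15;  IBU = (α/100)·m·U·1000/V;  BU:GU = IBU/GP
U = 1.65·0.000125^(50/1000)·(1−e^(−0.04·75))/4.15 = 0.2410
IBU = (8.3/100)·53·0.2410·1000/18.8 = 56.4025
BU:GU = 56.4025/50

1.1281


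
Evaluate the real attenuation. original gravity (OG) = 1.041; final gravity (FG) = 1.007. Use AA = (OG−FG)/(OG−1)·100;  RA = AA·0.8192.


AA = (1.041 − 1.007)/(1.041 − 1)·100 = 82.9268
RA = 82.9268·0.8192

67.9337 %


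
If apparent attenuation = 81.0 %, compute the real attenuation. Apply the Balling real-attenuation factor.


RA = AA · 0.8192
RA = 81.0 · 0.8192

66.3552 %


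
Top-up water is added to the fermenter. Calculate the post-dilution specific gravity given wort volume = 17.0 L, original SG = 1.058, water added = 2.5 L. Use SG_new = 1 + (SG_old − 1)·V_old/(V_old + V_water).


pts = (1.058 − 1)·1000·17.0/(17.0 + 2.5) = 50.5641
SG_new = 1 + 50.5641/1000

1.0506


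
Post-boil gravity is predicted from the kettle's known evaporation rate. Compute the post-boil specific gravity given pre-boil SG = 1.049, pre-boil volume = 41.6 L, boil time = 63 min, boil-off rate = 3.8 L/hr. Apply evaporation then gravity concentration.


V_post = V_pre − rate·(t/60);  SG_post = 1 + (SG_pre−1)·V_pre/V_post
V_post = 41.6 − 3.8·(63/60) = 37.6100
SG_post = 1 + (1.049 − 1)·41.6/37.6100

1.0542


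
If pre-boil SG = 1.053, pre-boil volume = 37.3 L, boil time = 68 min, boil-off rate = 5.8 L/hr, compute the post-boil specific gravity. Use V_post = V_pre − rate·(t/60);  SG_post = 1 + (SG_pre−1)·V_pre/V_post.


V_post = 37.3 − 5.8·(68/60) = 30.7267
SG_post = 1 + (1.053 − 1)·37.3/30.7267

1.0643


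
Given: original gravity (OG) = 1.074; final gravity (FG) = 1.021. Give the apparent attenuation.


AA = (OG − FG)/(OG − 1) · 100
AA = (1.074 − 1.021)/(1.074 − 1) · 100

71.6216 %


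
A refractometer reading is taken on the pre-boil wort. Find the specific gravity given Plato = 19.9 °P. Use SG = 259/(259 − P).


SG = 259/(259 − 19.9)

1.0832


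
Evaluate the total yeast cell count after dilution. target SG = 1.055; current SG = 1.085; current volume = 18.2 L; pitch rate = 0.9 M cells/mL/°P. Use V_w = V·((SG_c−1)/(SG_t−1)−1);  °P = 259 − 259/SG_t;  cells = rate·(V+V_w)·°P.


V_w = 18.2·((1.085−1)/(1.055−1)−1) = 9.9273
V_final = 18.2 + 9.9273 = 28.1273
°P = 259 − 259/1.055 = 13.5024
cells = 0.9·28.1273·13.5024

341.8064 billion cells


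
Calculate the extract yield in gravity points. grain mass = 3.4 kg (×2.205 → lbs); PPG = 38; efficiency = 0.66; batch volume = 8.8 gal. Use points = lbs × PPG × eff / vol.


lbs = 3.4 × 2.205 = 7.4970
points = 7.4970 × 38 × 0.66 / 8.8

21.3664 points


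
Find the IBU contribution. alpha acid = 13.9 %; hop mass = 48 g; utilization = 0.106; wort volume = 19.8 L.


IBU = (α/100)·mass·U·1000 / V
IBU = (13.9/100)·48·0.106·1000 / 19.8

35.7188 IBU


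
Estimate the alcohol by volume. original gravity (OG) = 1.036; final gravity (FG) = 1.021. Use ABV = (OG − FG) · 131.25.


ABV = (1.036 − 1.021) · 131.25

1.9688 % ABV


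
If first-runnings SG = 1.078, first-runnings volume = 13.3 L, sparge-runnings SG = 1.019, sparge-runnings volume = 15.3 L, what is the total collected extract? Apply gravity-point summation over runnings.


total = Σ (SG_i − 1)·1000·V_i
first = (1.078 − 1)·1000·13.3 = 1037.4000
sparge = (1.019 − 1)·1000·15.3 = 290.7000
total = 1037.4000 + 290.7000

1328.1000 gravity·L


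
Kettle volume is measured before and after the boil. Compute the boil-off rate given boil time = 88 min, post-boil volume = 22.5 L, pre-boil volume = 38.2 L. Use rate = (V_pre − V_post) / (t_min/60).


rate = (38.2 − 22.5) / (88/60)

10.7045 L/hr


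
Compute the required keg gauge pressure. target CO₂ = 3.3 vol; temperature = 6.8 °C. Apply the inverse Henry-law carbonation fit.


psi = vols/(0.01821 + 0.09011·e^(−0.04·T)) − 14.695
psi = 3.3/(0.01821 + 0.09011·e^(−0.04·6.8)) − 14.695

23.2969 psi


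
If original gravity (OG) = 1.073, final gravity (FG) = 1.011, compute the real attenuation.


AA = (OG−FG)/(OG−1)·100;  RA = AA·0.8192
AA = (1.073 − 1.011)/(1.073 − 1)·100 = 84.9315
RA = 84.9315·0.8192

69.5759 %


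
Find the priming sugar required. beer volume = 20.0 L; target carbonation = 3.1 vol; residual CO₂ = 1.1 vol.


sugar = (target − residual)·4.0·V
sugar = (3.1 − 1.1)·4.0·20.0

160.0000 g


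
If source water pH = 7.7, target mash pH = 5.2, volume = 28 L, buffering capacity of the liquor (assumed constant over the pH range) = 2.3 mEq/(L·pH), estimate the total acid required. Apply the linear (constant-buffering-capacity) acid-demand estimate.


acid = buffering capacity · (pH_source − pH_target) · V
acid = 2.3 · (7.7 − 5.2) · 28

161.0000 mEq


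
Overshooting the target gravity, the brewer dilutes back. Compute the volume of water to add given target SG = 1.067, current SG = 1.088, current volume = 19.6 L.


V_water = V·((SG_curr − 1)/(SG_target − 1) − 1)
V_water = 19.6·((1.088 − 1)/(1.067 − 1) − 1)

6.1433 L


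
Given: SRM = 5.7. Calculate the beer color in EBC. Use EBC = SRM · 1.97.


EBC = 5.7 · 1.97

11.2290 EBC


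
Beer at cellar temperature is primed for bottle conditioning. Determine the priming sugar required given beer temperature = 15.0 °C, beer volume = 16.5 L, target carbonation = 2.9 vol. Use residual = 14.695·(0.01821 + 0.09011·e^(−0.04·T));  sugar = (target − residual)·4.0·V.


residual = 14.695·(0.01821 + 0.09011·e^(−0.04·15.0)) = 0.9943
sugar = (2.9 − 0.9943)·4.0·16.5

125.7753 g


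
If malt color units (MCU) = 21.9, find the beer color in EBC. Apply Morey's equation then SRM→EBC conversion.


SRM = 1.4922·MCU^0.6859;  EBC = SRM·1.97
SRM = 1.4922·21.9^0.6859 = 12.3947
EBC = 12.3947·1.97

24.4177 EBC


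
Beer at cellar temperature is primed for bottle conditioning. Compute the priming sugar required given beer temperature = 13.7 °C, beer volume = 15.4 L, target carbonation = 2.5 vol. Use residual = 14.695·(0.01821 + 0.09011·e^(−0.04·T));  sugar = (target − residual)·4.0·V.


residual = 14.695·(0.01821 + 0.09011·e^(−0.04·13.7)) = 1.0331
sugar = (2.5 − 1.0331)·4.0·15.4

90.3609 g


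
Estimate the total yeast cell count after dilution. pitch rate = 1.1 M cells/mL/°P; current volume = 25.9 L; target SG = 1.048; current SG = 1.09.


V_w = V·((SG_c−1)/(SG_t−1)−1);  °P = 259 − 259/SG_t;  cells = rate·(V+V_w)·°P
V_w = 25.9·((1.09−1)/(1.048−1)−1) = 22.6625
V_final = 25.9 + 22.6625 = 48.5625
°P = 259 − 259/1.048 = 11.8626
cells = 1.1·48.5625·11.8626

633.6850 billion cells


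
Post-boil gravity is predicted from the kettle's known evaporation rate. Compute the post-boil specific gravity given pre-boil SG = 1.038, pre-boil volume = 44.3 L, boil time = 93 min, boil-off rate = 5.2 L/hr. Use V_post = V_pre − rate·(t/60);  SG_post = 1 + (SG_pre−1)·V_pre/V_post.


V_post = 44.3 − 5.2·(93/60) = 36.2400
SG_post = 1 + (1.038 − 1)·44.3/36.2400

1.0465


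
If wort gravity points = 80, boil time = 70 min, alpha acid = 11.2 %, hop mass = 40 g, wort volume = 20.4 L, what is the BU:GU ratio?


U = 1.65·0.000125^(GP/1000)·(1−e^(−0.04t))/4.15;  IBU = (α/100)·m·U·1000/V;  BU:GU = IBU/GP
U = 1.65·0.000125^(80/1000)·(1−e^(−0.04·70))/4.15 = 0.1819
IBU = (11.2/100)·40·0.1819·1000/20.4 = 39.9567
BU:GU = 39.9567/80

0.4995


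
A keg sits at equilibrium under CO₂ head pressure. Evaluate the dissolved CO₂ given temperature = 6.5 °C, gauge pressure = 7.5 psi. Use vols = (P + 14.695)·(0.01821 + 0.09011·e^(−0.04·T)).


vols = (7.5 + 14.695)·(0.01821 + 0.09011·e^(−0.04·6.5))

1.9463 volumes


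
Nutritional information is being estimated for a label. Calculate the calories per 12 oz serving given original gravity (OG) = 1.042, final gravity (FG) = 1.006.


ABW = (OG−FG)·131.25·0.79/FG;  °P = 259 − 259/SG (for OG→OE and FG→AE);  RE = 0.1808·OE + 0.8192·AE;  Cal = (6.9·ABW + 4·(RE−0.1))·FG·3.55
ABW = (1.042 − 1.006)·131.25·0.79/1.006 = 3.7105
OE = 259 − 259/1.042 = 10.4395 °P
AE = 259 − 259/1.006 = 1.5447 °P
RE = 0.1808·10.4395 + 0.8192·1.5447 = 3.1529 °P
Cal = (6.9·3.7105 + 4·(3.1529−0.1))·1.006·3.55

135.0452 kcal


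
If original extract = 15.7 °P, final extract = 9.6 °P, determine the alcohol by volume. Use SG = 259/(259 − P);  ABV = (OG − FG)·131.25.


OG = 259/(259 − 15.7) = 1.0645
FG = 259/(259 − 9.6) = 1.0385
ABV = (1.0645 − 1.0385)·131.25

3.4174 % ABV


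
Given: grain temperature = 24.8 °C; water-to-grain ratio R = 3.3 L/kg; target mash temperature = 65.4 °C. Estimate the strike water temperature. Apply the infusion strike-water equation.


T_strike = (0.41/R)·(T_mash − T_grain) + T_mash
T_strike = (0.41/3.3)·(65.4 − 24.8) + 65.4

70.4442 °C


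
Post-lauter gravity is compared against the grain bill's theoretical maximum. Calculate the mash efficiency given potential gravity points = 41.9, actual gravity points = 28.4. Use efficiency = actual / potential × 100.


efficiency = 28.4 / 41.9 × 100

67.7804 %


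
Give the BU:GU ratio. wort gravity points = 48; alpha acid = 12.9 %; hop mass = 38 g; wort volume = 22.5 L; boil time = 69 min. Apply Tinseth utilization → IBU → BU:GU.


U = 1.65·0.000125^(GP/1000)·(1−e^(−0.04t))/4.15;  IBU = (α/100)·m·U·1000/V;  BU:GU = IBU/GP
U = 1.65·0.000125^(48/1000)·(1−e^(−0.04·69))/4.15 = 0.2419
IBU = (12.9/100)·38·0.2419·1000/22.5 = 52.7087
BU:GU = 52.7087/48

1.0981


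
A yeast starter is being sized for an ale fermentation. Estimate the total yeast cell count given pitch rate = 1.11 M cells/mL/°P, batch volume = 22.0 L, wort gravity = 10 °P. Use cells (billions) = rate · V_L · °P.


cells = 1.11 · 22.0 · 10

244.2000 billion cells


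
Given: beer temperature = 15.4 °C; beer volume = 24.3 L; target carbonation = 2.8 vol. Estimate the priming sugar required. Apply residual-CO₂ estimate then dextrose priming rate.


residual = 14.695·(0.01821 + 0.09011·e^(−0.04·T));  sugar = (target − residual)·4.0·V
residual = 14.695·(0.01821 + 0.09011·e^(−0.04·15.4)) = 0.9828
sugar = (2.8 − 0.9828)·4.0·24.3

176.6339 g


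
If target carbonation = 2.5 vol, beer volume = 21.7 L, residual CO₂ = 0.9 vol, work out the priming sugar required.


sugar = (target − residual)·4.0·V
sugar = (2.5 − 0.9)·4.0·21.7

138.8800 g


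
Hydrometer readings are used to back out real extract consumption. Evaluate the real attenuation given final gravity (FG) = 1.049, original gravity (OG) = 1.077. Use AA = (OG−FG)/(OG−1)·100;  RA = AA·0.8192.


AA = (1.077 − 1.049)/(1.077 − 1)·100 = 36.3636
RA = 36.3636·0.8192

29.7891 %


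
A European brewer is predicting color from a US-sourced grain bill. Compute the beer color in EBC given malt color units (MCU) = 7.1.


SRM = 1.4922·MCU^0.6859;  EBC = SRM·1.97
SRM = 1.4922·7.1^0.6859 = 5.7241
EBC = 5.7241·1.97

11.2764 EBC


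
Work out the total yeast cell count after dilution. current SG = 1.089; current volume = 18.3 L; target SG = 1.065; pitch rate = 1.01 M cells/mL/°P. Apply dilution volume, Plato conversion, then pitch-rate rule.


V_w = V·((SG_c−1)/(SG_t−1)−1);  °P = 259 − 259/SG_t;  cells = rate·(V+V_w)·°P
V_w = 18.3·((1.089−1)/(1.065−1)−1) = 6.7569
V_final = 18.3 + 6.7569 = 25.0569
°P = 259 − 259/1.065 = 15.8075
cells = 1.01·25.0569·15.8075

400.0485 billion cells


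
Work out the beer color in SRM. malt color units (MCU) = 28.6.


SRM = 1.4922 · MCU^0.6859
SRM = 1.4922 · 28.6^0.6859

14.8850 SRM


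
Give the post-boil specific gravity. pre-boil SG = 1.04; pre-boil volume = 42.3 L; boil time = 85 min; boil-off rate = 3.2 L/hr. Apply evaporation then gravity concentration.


V_post = V_pre − rate·(t/60);  SG_post = 1 + (SG_pre−1)·V_pre/V_post
V_post = 42.3 − 3.2·(85/60) = 37.7667
SG_post = 1 + (1.04 − 1)·42.3/37.7667

1.0448


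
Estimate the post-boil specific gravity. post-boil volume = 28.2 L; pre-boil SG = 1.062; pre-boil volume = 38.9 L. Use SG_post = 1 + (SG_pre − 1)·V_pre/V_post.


pts_pre = (1.062 − 1)·1000 = 62.0000
pts_post = 62.0000·38.9/28.2 = 85.5248
SG_post = 1 + 85.5248/1000

1.0855


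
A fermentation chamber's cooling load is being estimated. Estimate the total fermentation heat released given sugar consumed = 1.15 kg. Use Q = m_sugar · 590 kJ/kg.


Q = 1.15 · 590

678.5000 kJ


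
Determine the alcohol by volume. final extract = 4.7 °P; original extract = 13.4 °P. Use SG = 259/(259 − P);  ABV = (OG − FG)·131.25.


OG = 259/(259 − 13.4) = 1.0546
FG = 259/(259 − 4.7) = 1.0185
ABV = (1.0546 − 1.0185)·131.25

4.7353 % ABV


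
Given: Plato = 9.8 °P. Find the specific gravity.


SG = 259/(259 − P)
SG = 259/(259 − 9.8)

1.0393


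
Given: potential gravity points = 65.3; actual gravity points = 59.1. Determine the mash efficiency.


efficiency = actual / potential × 100
efficiency = 59.1 / 65.3 × 100

90.5054 %


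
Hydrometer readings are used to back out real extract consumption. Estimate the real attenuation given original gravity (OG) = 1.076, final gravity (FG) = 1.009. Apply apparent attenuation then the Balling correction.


AA = (OG−FG)/(OG−1)·100;  RA = AA·0.8192
AA = (1.076 − 1.009)/(1.076 − 1)·100 = 88.1579
RA = 88.1579·0.8192

72.2189 %


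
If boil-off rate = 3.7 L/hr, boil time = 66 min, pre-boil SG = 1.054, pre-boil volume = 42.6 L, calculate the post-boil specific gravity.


V_post = V_pre − rate·(t/60);  SG_post = 1 + (SG_pre−1)·V_pre/V_post
V_post = 42.6 − 3.7·(66/60) = 38.5300
SG_post = 1 + (1.054 − 1)·42.6/38.5300

1.0597


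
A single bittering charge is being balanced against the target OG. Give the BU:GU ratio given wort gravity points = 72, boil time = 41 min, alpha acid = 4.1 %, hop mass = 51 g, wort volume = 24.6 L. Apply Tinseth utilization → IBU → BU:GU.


U = 1.65·0.000125^(GP/1000)·(1−e^(−0.04t))/4.15;  IBU = (α/100)·m·U·1000/V;  BU:GU = IBU/GP
U = 1.65·0.000125^(72/1000)·(1−e^(−0.04·41))/4.15 = 0.1678
IBU = (4.1/100)·51·0.1678·1000/24.6 = 14.2619
BU:GU = 14.2619/72

0.1981


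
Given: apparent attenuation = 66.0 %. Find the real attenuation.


RA = AA · 0.8192
RA = 66.0 · 0.8192

54.0672 %


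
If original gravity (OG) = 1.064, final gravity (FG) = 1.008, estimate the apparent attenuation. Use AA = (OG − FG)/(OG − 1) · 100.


AA = (1.064 − 1.008)/(1.064 − 1) · 100

87.5000 %


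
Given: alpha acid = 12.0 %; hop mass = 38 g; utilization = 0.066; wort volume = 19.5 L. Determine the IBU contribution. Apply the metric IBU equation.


IBU = (α/100)·mass·U·1000 / V
IBU = (12.0/100)·38·0.066·1000 / 19.5

15.4338 IBU


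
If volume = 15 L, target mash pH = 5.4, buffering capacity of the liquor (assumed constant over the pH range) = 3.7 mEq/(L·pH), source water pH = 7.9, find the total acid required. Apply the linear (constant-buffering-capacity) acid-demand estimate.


acid = buffering capacity · (pH_source − pH_target) · V
acid = 3.7 · (7.9 − 5.4) · 15

138.7500 mEq


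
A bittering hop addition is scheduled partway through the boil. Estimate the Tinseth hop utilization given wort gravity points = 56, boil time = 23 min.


U = 1.65·0.000125^(GP/1000) · (1 − e^(−0.04·t))/4.15
bigness = 1.65·0.000125^(56/1000) = 0.9975
boil_factor = (1 − e^(−0.04·23))/4.15 = 0.1449
U = 0.9975 · 0.1449

0.1446


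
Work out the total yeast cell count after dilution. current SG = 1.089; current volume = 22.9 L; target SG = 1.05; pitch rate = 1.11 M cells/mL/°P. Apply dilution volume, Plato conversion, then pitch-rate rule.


V_w = V·((SG_c−1)/(SG_t−1)−1);  °P = 259 − 259/SG_t;  cells = rate·(V+V_w)·°P
V_w = 22.9·((1.089−1)/(1.05−1)−1) = 17.8620
V_final = 22.9 + 17.8620 = 40.7620
°P = 259 − 259/1.05 = 12.3333
cells = 1.11·40.7620·12.3333

558.0318 billion cells


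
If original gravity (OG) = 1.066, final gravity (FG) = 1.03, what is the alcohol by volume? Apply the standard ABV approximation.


ABV = (OG − FG) · 131.25
ABV = (1.066 − 1.03) · 131.25

4.7250 % ABV


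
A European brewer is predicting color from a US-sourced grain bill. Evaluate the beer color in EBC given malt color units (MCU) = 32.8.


SRM = 1.4922·MCU^0.6859;  EBC = SRM·1.97
SRM = 1.4922·32.8^0.6859 = 16.3518
EBC = 16.3518·1.97

32.2130 EBC


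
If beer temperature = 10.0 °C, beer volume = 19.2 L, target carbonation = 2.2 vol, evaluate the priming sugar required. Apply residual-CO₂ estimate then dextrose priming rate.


residual = 14.695·(0.01821 + 0.09011·e^(−0.04·T));  sugar = (target − residual)·4.0·V
residual = 14.695·(0.01821 + 0.09011·e^(−0.04·10.0)) = 1.1552
sugar = (2.2 − 1.1552)·4.0·19.2

80.2398 g


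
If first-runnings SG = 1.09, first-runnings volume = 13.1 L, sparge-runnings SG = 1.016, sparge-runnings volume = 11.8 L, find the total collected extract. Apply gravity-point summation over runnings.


total = Σ (SG_i − 1)·1000·V_i
first = (1.09 − 1)·1000·13.1 = 1179.0000
sparge = (1.016 − 1)·1000·11.8 = 188.8000
total = 1179.0000 + 188.8000

1367.8000 gravity·L


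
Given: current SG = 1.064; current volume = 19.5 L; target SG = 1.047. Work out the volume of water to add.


V_water = V·((SG_curr − 1)/(SG_target − 1) − 1)
V_water = 19.5·((1.064 − 1)/(1.047 − 1) − 1)

7.0532 L


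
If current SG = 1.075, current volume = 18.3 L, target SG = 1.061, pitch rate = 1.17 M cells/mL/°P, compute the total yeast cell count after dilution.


V_w = V·((SG_c−1)/(SG_t−1)−1);  °P = 259 − 259/SG_t;  cells = rate·(V+V_w)·°P
V_w = 18.3·((1.075−1)/(1.061−1)−1) = 4.2000
V_final = 18.3 + 4.2000 = 22.5000
°P = 259 − 259/1.061 = 14.8907
cells = 1.17·22.5000·14.8907

391.9969 billion cells


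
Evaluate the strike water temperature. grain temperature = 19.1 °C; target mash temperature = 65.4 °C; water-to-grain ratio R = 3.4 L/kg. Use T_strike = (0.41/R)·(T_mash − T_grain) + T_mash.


T_strike = (0.41/3.4)·(65.4 − 19.1) + 65.4

70.9832 °C


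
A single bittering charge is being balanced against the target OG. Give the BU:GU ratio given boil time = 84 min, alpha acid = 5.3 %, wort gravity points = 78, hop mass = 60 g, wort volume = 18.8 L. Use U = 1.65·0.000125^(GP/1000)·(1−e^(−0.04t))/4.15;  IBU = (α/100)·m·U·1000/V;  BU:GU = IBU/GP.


U = 1.65·0.000125^(78/1000)·(1−e^(−0.04·84))/4.15 = 0.1904
IBU = (5.3/100)·60·0.1904·1000/18.8 = 32.2041
BU:GU = 32.2041/78

0.4129


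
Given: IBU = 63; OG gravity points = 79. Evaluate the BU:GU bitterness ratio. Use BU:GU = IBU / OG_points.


BU:GU = 63 / 79

0.7975


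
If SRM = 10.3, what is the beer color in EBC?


EBC = SRM · 1.97
EBC = 10.3 · 1.97

20.2910 EBC


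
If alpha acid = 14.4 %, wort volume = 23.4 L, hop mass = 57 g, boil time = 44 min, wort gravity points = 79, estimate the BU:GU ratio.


U = 1.65·0.000125^(GP/1000)·(1−e^(−0.04t))/4.15;  IBU = (α/100)·m·U·1000/V;  BU:GU = IBU/GP
U = 1.65·0.000125^(79/1000)·(1−e^(−0.04·44))/4.15 = 0.1618
IBU = (14.4/100)·57·0.1618·1000/23.4 = 56.7701
BU:GU = 56.7701/79

0.7186


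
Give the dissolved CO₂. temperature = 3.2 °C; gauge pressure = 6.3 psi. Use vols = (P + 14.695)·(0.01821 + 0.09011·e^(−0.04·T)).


vols = (6.3 + 14.695)·(0.01821 + 0.09011·e^(−0.04·3.2))

2.0469 volumes


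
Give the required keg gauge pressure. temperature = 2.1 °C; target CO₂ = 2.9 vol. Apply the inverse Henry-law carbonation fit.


psi = vols/(0.01821 + 0.09011·e^(−0.04·T)) − 14.695
psi = 2.9/(0.01821 + 0.09011·e^(−0.04·2.1)) − 14.695

14.0008 psi


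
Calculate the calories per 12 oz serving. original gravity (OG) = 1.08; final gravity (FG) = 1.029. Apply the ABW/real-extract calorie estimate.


ABW = (OG−FG)·131.25·0.79/FG;  °P = 259 − 259/SG (for OG→OE and FG→AE);  RE = 0.1808·OE + 0.8192·AE;  Cal = (6.9·ABW + 4·(RE−0.1))·FG·3.55
ABW = (1.08 − 1.029)·131.25·0.79/1.029 = 5.1390
OE = 259 − 259/1.08 = 19.1852 °P
AE = 259 − 259/1.029 = 7.2993 °P
RE = 0.1808·19.1852 + 0.8192·7.2993 = 9.4483 °P
Cal = (6.9·5.1390 + 4·(9.4483−0.1))·1.029·3.55

266.1264 kcal


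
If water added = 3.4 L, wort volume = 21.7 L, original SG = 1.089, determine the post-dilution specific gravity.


SG_new = 1 + (SG_old − 1)·V_old/(V_old + V_water)
pts = (1.089 − 1)·1000·21.7/(21.7 + 3.4) = 76.9442
SG_new = 1 + 76.9442/1000

1.0769


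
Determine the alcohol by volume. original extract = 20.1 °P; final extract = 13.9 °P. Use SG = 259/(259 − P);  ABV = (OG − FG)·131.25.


OG = 259/(259 − 20.1) = 1.0841
FG = 259/(259 − 13.9) = 1.0567
ABV = (1.0841 − 1.0567)·131.25

3.5994 % ABV


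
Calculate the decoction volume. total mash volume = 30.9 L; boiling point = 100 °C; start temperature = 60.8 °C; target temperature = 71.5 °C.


V_dec = V_total·(T_target − T_start)/(T_boil − T_start)
V_dec = 30.9·(71.5 − 60.8)/(100 − 60.8)

8.4344 L


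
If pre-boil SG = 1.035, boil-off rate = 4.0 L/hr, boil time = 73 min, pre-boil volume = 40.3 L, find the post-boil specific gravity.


V_post = V_pre − rate·(t/60);  SG_post = 1 + (SG_pre−1)·V_pre/V_post
V_post = 40.3 − 4.0·(73/60) = 35.4333
SG_post = 1 + (1.035 − 1)·40.3/35.4333

1.0398


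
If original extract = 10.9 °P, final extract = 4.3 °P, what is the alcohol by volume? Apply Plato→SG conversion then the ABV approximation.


SG = 259/(259 − P);  ABV = (OG − FG)·131.25
OG = 259/(259 − 10.9) = 1.0439
FG = 259/(259 − 4.3) = 1.0169
ABV = (1.0439 − 1.0169)·131.25

3.5505 % ABV


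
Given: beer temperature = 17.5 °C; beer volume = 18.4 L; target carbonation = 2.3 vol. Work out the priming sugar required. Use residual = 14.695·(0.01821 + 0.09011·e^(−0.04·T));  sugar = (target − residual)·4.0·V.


residual = 14.695·(0.01821 + 0.09011·e^(−0.04·17.5)) = 0.9252
sugar = (2.3 − 0.9252)·4.0·18.4

101.1884 g


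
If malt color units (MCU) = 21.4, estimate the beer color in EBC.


SRM = 1.4922·MCU^0.6859;  EBC = SRM·1.97
SRM = 1.4922·21.4^0.6859 = 12.1999
EBC = 12.1999·1.97

24.0339 EBC


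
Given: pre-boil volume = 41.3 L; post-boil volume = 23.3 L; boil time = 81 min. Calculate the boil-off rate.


rate = (V_pre − V_post) / (t_min/60)
rate = (41.3 − 23.3) / (81/60)

13.3333 L/hr


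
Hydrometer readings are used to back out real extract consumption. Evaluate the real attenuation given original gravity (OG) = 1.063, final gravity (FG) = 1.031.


AA = (OG−FG)/(OG−1)·100;  RA = AA·0.8192
AA = (1.063 − 1.031)/(1.063 − 1)·100 = 50.7937
RA = 50.7937·0.8192

41.6102 %


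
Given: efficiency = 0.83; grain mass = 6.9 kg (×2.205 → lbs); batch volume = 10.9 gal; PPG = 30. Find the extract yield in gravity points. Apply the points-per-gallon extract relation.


points = lbs × PPG × eff / vol
lbs = 6.9 × 2.205 = 15.2145
points = 15.2145 × 30 × 0.83 / 10.9

34.7561 points


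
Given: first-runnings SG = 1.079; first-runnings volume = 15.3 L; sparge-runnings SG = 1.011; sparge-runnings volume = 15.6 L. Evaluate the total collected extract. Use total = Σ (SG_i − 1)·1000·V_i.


first = (1.079 − 1)·1000·15.3 = 1208.7000
sparge = (1.011 − 1)·1000·15.6 = 171.6000
total = 1208.7000 + 171.6000

1380.3000 gravity·L


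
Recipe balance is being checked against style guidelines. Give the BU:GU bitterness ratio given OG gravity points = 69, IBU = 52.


BU:GU = IBU / OG_points
BU:GU = 52 / 69

0.7536


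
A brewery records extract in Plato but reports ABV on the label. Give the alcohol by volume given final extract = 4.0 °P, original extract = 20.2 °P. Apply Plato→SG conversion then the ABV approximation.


SG = 259/(259 − P);  ABV = (OG − FG)·131.25
OG = 259/(259 − 20.2) = 1.0846
FG = 259/(259 − 4.0) = 1.0157
ABV = (1.0846 − 1.0157)·131.25

9.0436 % ABV


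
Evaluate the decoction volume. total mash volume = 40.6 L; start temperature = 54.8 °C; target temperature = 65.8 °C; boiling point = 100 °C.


V_dec = V_total·(T_target − T_start)/(T_boil − T_start)
V_dec = 40.6·(65.8 − 54.8)/(100 − 54.8)

9.8805 L


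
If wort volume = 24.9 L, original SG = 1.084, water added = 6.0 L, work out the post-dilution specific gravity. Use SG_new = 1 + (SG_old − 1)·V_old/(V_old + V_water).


pts = (1.084 − 1)·1000·24.9/(24.9 + 6.0) = 67.6893
SG_new = 1 + 67.6893/1000

1.0677


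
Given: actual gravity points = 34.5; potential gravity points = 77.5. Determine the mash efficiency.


efficiency = actual / potential × 100
efficiency = 34.5 / 77.5 × 100

44.5161 %


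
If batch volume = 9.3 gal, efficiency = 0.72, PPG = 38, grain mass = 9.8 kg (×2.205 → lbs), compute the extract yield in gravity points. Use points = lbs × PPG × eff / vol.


lbs = 9.8 × 2.205 = 21.6090
points = 21.6090 × 38 × 0.72 / 9.3

63.5723 points


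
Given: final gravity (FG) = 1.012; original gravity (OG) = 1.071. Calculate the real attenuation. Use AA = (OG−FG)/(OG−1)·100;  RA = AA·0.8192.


AA = (1.071 − 1.012)/(1.071 − 1)·100 = 83.0986
RA = 83.0986·0.8192

68.0744 %


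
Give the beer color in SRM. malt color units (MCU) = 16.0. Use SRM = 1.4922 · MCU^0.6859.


SRM = 1.4922 · 16.0^0.6859

9.9939 SRM


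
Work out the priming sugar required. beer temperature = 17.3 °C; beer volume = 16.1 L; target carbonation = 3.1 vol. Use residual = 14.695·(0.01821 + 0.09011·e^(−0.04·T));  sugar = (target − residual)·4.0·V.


residual = 14.695·(0.01821 + 0.09011·e^(−0.04·17.3)) = 0.9304
sugar = (3.1 − 0.9304)·4.0·16.1

139.7197 g


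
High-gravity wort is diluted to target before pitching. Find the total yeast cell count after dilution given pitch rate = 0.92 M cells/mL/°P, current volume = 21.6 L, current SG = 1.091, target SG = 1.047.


V_w = V·((SG_c−1)/(SG_t−1)−1);  °P = 259 − 259/SG_t;  cells = rate·(V+V_w)·°P
V_w = 21.6·((1.091−1)/(1.047−1)−1) = 20.2213
V_final = 21.6 + 20.2213 = 41.8213
°P = 259 − 259/1.047 = 11.6266
cells = 0.92·41.8213·11.6266

447.3383 billion cells


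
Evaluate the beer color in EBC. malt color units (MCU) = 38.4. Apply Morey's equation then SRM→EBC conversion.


SRM = 1.4922·MCU^0.6859;  EBC = SRM·1.97
SRM = 1.4922·38.4^0.6859 = 18.2188
EBC = 18.2188·1.97

35.8910 EBC


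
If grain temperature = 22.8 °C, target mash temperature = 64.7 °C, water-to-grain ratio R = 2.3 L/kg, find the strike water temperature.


T_strike = (0.41/R)·(T_mash − T_grain) + T_mash
T_strike = (0.41/2.3)·(64.7 − 22.8) + 64.7

72.1691 °C


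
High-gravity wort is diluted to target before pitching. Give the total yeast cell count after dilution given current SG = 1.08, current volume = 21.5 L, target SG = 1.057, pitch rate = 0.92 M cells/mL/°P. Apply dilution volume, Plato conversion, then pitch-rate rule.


V_w = V·((SG_c−1)/(SG_t−1)−1);  °P = 259 − 259/SG_t;  cells = rate·(V+V_w)·°P
V_w = 21.5·((1.08−1)/(1.057−1)−1) = 8.6754
V_final = 21.5 + 8.6754 = 30.1754
°P = 259 − 259/1.057 = 13.9669
cells = 0.92·30.1754·13.9669

387.7404 billion cells


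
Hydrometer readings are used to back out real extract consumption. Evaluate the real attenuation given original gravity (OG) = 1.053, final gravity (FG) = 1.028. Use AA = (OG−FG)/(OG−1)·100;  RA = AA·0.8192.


AA = (1.053 − 1.028)/(1.053 − 1)·100 = 47.1698
RA = 47.1698·0.8192

38.6415 %


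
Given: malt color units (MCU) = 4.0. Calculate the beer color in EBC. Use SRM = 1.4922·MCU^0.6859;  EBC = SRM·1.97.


SRM = 1.4922·4.0^0.6859 = 3.8617
EBC = 3.8617·1.97

7.6076 EBC


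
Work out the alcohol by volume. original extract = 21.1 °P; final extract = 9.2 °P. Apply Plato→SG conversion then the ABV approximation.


SG = 259/(259 − P);  ABV = (OG − FG)·131.25
OG = 259/(259 − 21.1) = 1.0887
FG = 259/(259 − 9.2) = 1.0368
ABV = (1.0887 − 1.0368)·131.25

6.8071 % ABV


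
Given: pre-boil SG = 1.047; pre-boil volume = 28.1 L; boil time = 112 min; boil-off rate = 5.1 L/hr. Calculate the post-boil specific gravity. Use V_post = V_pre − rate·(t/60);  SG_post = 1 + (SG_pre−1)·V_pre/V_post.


V_post = 28.1 − 5.1·(112/60) = 18.5800
SG_post = 1 + (1.047 − 1)·28.1/18.5800

1.0711


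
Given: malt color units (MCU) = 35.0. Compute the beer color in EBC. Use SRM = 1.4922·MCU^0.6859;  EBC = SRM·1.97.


SRM = 1.4922·35.0^0.6859 = 17.0963
EBC = 17.0963·1.97

33.6798 EBC


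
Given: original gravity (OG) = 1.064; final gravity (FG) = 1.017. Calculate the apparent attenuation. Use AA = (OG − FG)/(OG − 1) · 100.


AA = (1.064 − 1.017)/(1.064 − 1) · 100

73.4375 %


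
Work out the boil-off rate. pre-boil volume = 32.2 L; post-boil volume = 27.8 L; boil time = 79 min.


rate = (V_pre − V_post) / (t_min/60)
rate = (32.2 − 27.8) / (79/60)

3.3418 L/hr


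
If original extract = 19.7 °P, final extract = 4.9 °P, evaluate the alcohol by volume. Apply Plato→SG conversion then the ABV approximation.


SG = 259/(259 − P);  ABV = (OG − FG)·131.25
OG = 259/(259 − 19.7) = 1.0823
FG = 259/(259 − 4.9) = 1.0193
ABV = (1.0823 − 1.0193)·131.25

8.2740 % ABV


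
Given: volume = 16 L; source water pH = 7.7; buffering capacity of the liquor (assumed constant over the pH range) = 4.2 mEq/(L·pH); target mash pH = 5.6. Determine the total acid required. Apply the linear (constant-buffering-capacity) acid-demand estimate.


acid = buffering capacity · (pH_source − pH_target) · V
acid = 4.2 · (7.7 − 5.6) · 16

141.1200 mEq


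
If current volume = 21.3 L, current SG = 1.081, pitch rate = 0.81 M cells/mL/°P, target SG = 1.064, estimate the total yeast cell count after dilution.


V_w = V·((SG_c−1)/(SG_t−1)−1);  °P = 259 − 259/SG_t;  cells = rate·(V+V_w)·°P
V_w = 21.3·((1.081−1)/(1.064−1)−1) = 5.6578
V_final = 21.3 + 5.6578 = 26.9578
°P = 259 − 259/1.064 = 15.5789
cells = 0.81·26.9578·15.5789

340.1792 billion cells


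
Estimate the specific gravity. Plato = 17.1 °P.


SG = 259/(259 − P)
SG = 259/(259 − 17.1)

1.0707


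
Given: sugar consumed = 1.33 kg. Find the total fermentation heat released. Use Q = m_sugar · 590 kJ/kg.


Q = 1.33 · 590

784.7000 kJ


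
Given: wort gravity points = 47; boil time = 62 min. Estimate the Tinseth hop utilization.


U = 1.65·0.000125^(GP/1000) · (1 − e^(−0.04·t))/4.15
bigness = 1.65·0.000125^(47/1000) = 1.0815
boil_factor = (1 − e^(−0.04·62))/4.15 = 0.2208
U = 1.0815 · 0.2208

0.2388


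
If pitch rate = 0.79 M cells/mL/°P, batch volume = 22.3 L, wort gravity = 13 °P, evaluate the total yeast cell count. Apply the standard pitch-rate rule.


cells (billions) = rate · V_L · °P
cells = 0.79 · 22.3 · 13

229.0210 billion cells


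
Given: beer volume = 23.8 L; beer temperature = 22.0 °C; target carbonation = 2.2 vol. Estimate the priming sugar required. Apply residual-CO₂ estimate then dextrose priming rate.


residual = 14.695·(0.01821 + 0.09011·e^(−0.04·T));  sugar = (target − residual)·4.0·V
residual = 14.695·(0.01821 + 0.09011·e^(−0.04·22.0)) = 0.8168
sugar = (2.2 − 0.8168)·4.0·23.8

131.6771 g


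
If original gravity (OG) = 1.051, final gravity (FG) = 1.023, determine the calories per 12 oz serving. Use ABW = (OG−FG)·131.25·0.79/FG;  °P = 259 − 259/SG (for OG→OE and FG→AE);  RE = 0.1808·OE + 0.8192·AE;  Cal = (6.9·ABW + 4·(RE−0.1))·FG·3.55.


ABW = (1.051 − 1.023)·131.25·0.79/1.023 = 2.8380
OE = 259 − 259/1.051 = 12.5680 °P
AE = 259 − 259/1.023 = 5.8231 °P
RE = 0.1808·12.5680 + 0.8192·5.8231 = 7.0426 °P
Cal = (6.9·2.8380 + 4·(7.0426−0.1))·1.023·3.55

171.9669 kcal


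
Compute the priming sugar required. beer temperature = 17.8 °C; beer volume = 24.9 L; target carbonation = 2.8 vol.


residual = 14.695·(0.01821 + 0.09011·e^(−0.04·T));  sugar = (target − residual)·4.0·V
residual = 14.695·(0.01821 + 0.09011·e^(−0.04·17.8)) = 0.9173
sugar = (2.8 − 0.9173)·4.0·24.9

187.5155 g


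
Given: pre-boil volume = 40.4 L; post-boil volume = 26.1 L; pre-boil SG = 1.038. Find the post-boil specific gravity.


SG_post = 1 + (SG_pre − 1)·V_pre/V_post
pts_pre = (1.038 − 1)·1000 = 38.0000
pts_post = 38.0000·40.4/26.1 = 58.8199
SG_post = 1 + 58.8199/1000

1.0588


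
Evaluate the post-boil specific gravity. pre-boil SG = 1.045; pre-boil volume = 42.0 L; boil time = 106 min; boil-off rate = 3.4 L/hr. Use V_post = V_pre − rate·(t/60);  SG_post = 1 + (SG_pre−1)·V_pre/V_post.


V_post = 42.0 − 3.4·(106/60) = 35.9933
SG_post = 1 + (1.045 − 1)·42.0/35.9933

1.0525


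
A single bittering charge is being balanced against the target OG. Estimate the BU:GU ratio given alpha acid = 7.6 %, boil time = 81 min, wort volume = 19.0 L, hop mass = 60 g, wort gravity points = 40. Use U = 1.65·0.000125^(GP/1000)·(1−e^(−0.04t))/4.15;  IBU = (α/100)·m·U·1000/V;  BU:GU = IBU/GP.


U = 1.65·0.000125^(40/1000)·(1−e^(−0.04·81))/4.15 = 0.2667
IBU = (7.6/100)·60·0.2667·1000/19.0 = 63.9989
BU:GU = 63.9989/40

1.6000


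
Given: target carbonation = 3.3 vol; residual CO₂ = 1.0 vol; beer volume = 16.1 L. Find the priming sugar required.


sugar = (target − residual)·4.0·V
sugar = (3.3 − 1.0)·4.0·16.1

148.1200 g


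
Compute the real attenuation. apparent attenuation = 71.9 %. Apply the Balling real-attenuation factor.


RA = AA · 0.8192
RA = 71.9 · 0.8192

58.9005 %


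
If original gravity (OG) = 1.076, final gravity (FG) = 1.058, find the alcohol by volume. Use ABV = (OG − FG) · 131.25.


ABV = (1.076 − 1.058) · 131.25

2.3625 % ABV


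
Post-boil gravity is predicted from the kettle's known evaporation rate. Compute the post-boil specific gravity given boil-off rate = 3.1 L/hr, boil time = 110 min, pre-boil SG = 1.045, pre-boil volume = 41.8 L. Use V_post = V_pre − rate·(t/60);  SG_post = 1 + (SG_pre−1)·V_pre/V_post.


V_post = 41.8 − 3.1·(110/60) = 36.1167
SG_post = 1 + (1.045 − 1)·41.8/36.1167

1.0521


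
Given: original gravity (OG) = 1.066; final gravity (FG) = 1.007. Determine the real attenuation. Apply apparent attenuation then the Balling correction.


AA = (OG−FG)/(OG−1)·100;  RA = AA·0.8192
AA = (1.066 − 1.007)/(1.066 − 1)·100 = 89.3939
RA = 89.3939·0.8192

73.2315 %


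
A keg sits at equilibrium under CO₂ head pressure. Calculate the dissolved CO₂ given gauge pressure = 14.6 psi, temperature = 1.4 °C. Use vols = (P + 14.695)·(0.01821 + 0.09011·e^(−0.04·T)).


vols = (14.6 + 14.695)·(0.01821 + 0.09011·e^(−0.04·1.4))

3.0295 volumes
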